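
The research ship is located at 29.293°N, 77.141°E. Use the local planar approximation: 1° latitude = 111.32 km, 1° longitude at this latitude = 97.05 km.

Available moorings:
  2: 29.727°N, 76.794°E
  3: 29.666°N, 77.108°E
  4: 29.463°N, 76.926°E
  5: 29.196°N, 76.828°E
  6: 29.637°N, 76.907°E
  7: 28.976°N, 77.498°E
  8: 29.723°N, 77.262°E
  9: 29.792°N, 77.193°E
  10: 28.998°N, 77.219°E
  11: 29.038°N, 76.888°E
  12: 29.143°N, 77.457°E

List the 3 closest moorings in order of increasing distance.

4, 5, 10

Distances from 29.293°N, 77.141°E:
2: √((0.434·111.32)² + (-0.347·97.05)²) = √(2334.13437 + 1134.09655) = 58.892 km
3: √((0.373·111.32)² + (-0.033·97.05)²) = √(1724.10638 + 10.25697) = 41.646 km
4: √((0.170·111.32)² + (-0.215·97.05)²) = √(358.13292 + 435.37952) = 28.169 km
5: √((-0.097·111.32)² + (-0.313·97.05)²) = √(116.59767 + 922.74087) = 32.239 km
6: √((0.344·111.32)² + (-0.234·97.05)²) = √(1466.43656 + 515.73047) = 44.522 km
7: √((-0.317·111.32)² + (0.357·97.05)²) = √(1245.27400 + 1200.40421) = 49.454 km
8: √((0.430·111.32)² + (0.121·97.05)²) = √(2291.30713 + 137.89922) = 49.287 km
9: √((0.499·111.32)² + (0.052·97.05)²) = √(3085.65585 + 25.46817) = 55.777 km
10: √((-0.295·111.32)² + (0.078·97.05)²) = √(1078.42619 + 57.30339) = 33.701 km
11: √((-0.255·111.32)² + (-0.253·97.05)²) = √(805.79906 + 602.88173) = 37.532 km
12: √((-0.150·111.32)² + (0.316·97.05)²) = √(278.82320 + 940.51396) = 34.919 km
Sorted: 4 (28.169 km) < 5 (32.239 km) < 10 (33.701 km) < 12 (34.919 km) < 11 (37.532 km) < …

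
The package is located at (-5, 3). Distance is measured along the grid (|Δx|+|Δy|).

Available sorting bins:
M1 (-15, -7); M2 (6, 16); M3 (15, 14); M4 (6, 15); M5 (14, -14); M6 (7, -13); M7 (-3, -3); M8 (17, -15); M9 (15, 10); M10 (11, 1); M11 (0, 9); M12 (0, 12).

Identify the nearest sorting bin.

Distances from (-5, 3):
M1: |-10| + |-10| = 10 + 10 = 20
M2: |11| + |13| = 11 + 13 = 24
M3: |20| + |11| = 20 + 11 = 31
M4: |11| + |12| = 11 + 12 = 23
M5: |19| + |-17| = 19 + 17 = 36
M6: |12| + |-16| = 12 + 16 = 28
M7: |2| + |-6| = 2 + 6 = 8
M8: |22| + |-18| = 22 + 18 = 40
M9: |20| + |7| = 20 + 7 = 27
M10: |16| + |-2| = 16 + 2 = 18
M11: |5| + |6| = 5 + 6 = 11
M12: |5| + |9| = 5 + 9 = 14
Minimum: M7 at 8.

M7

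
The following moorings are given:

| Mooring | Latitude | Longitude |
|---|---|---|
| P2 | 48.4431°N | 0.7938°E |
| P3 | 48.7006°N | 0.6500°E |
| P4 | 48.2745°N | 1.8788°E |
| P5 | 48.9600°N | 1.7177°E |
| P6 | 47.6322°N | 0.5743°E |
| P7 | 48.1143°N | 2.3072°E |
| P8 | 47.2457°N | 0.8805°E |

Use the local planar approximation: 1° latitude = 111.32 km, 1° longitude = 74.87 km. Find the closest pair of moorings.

Pairwise distances:
P2–P3: 30.6201 km
P2–P4: 83.3739 km
P2–P5: 89.9768 km
P2–P6: 91.7531 km
P2–P7: 119.0734 km
P2–P8: 133.4525 km
P3–P4: 103.5084 km
P3–P5: 84.9944 km
P3–P6: 119.0693 km
P3–P7: 140.1937 km
P3–P8: 162.8763 km
P4–P5: 77.2572 km
P4–P6: 121.0429 km
P4–P7: 36.6987 km
P4–P8: 136.7578 km
P5–P6: 170.8112 km
P5–P7: 103.9757 km
P5–P8: 200.8663 km
P6–P7: 140.4038 km
P6–P8: 48.7517 km
P7–P8: 144.0810 km
Closest pair: P2–P3 at 30.6201 km.

P2 and P3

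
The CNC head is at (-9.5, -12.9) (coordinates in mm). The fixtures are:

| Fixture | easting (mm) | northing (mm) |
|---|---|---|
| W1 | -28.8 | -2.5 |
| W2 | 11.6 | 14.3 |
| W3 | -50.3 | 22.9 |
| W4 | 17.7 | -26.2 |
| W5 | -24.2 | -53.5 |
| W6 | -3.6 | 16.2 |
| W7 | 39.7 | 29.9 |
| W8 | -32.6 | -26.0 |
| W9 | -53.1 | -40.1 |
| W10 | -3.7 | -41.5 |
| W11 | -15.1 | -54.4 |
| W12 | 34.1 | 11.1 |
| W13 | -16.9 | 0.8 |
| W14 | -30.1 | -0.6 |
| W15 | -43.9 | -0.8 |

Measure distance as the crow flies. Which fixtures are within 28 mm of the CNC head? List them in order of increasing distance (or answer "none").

Distances from (-9.5, -12.9):
W1: 21.9 mm
W2: 34.4 mm
W3: 54.3 mm
W4: 30.3 mm
W5: 43.2 mm
W6: 29.7 mm
W7: 65.2 mm
W8: 26.6 mm
W9: 51.4 mm
W10: 29.2 mm
W11: 41.9 mm
W12: 49.8 mm
W13: 15.6 mm
W14: 24.0 mm
W15: 36.5 mm
Threshold 28 mm: W13 (15.6 mm), W1 (21.9 mm), W14 (24.0 mm), W8 (26.6 mm) are within range.

W13, W1, W14, W8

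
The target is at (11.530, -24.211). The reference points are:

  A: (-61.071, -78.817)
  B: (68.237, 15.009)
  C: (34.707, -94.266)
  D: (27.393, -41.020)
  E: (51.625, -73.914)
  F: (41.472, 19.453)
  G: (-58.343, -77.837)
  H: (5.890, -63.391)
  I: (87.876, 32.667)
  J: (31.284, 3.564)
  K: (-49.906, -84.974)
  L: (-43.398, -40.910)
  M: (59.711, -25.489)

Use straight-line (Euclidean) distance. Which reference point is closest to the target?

D

Distances from (11.530, -24.211):
A: 90.844
B: 68.948
C: 73.789
D: 23.112
E: 63.859
F: 52.944
G: 88.079
H: 39.584
I: 95.204
J: 34.083
K: 86.409
L: 57.410
M: 48.198
Minimum: D at 23.112.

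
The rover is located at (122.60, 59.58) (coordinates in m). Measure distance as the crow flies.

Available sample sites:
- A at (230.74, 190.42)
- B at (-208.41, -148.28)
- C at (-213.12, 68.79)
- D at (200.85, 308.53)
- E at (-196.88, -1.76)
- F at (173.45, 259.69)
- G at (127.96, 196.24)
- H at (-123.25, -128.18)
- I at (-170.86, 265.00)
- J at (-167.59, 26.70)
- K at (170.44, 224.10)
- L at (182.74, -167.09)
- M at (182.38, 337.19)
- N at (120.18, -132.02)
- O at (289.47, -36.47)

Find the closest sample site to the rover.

G

Distances from (122.60, 59.58):
A: 169.75 m
B: 390.86 m
C: 335.85 m
D: 260.96 m
E: 325.32 m
F: 206.47 m
G: 136.77 m
H: 309.35 m
I: 358.21 m
J: 292.05 m
K: 171.33 m
L: 234.51 m
M: 283.97 m
N: 191.62 m
O: 192.54 m
Minimum: G at 136.77 m.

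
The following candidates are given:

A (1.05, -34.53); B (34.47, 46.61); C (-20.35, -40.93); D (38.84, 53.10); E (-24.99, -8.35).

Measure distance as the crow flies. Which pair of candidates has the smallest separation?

Pairwise distances:
A–B: 87.75
A–C: 22.34
A–D: 95.43
A–E: 36.93
B–C: 103.29
B–D: 7.82
B–E: 80.97
C–D: 111.11
C–E: 32.91
D–E: 88.60
Closest pair: B–D at 7.82.

B and D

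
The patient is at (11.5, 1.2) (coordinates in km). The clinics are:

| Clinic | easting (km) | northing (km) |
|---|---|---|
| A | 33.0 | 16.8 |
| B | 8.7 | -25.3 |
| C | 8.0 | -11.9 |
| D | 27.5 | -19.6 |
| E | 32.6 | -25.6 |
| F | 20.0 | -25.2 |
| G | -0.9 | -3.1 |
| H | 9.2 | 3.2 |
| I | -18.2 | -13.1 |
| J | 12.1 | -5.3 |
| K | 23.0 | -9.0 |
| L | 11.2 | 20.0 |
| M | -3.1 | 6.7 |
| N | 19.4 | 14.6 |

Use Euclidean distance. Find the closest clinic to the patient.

Distances from (11.5, 1.2):
A: 26.56 km
B: 26.65 km
C: 13.56 km
D: 26.24 km
E: 34.11 km
F: 27.73 km
G: 13.12 km
H: 3.05 km
I: 32.96 km
J: 6.53 km
K: 15.37 km
L: 18.80 km
M: 15.60 km
N: 15.56 km
Minimum: H at 3.05 km.

H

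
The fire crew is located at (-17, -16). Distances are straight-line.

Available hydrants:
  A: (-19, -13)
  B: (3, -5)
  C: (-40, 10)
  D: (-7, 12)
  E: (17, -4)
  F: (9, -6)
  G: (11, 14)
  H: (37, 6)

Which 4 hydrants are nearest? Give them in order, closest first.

A, B, F, D

Distances from (-17, -16):
A: 3.6
B: 22.8
C: 34.7
D: 29.7
E: 36.1
F: 27.9
G: 41.0
H: 58.3
Sorted: A (3.6) < B (22.8) < F (27.9) < D (29.7) < C (34.7) < E (36.1) < …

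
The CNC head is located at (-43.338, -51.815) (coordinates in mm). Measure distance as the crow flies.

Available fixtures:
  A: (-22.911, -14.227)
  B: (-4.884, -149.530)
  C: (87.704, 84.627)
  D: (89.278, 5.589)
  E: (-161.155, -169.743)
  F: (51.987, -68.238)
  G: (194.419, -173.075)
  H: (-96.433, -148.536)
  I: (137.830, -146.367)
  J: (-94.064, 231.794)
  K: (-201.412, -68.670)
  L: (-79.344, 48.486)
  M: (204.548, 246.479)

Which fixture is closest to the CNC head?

A

Distances from (-43.338, -51.815):
A: √((20.427)² + (37.588)²) = √(417.26233 + 1412.85774) = 42.780 mm
B: √((38.454)² + (-97.715)²) = √(1478.71012 + 9548.22123) = 105.009 mm
C: √((131.042)² + (136.442)²) = √(17172.00576 + 18616.41936) = 189.178 mm
D: √((132.616)² + (57.404)²) = √(17587.00346 + 3295.21922) = 144.507 mm
E: √((-117.817)² + (-117.928)²) = √(13880.84549 + 13907.01318) = 166.697 mm
F: √((95.325)² + (-16.423)²) = √(9086.85563 + 269.71493) = 96.729 mm
G: √((237.757)² + (-121.260)²) = √(56528.39105 + 14703.98760) = 266.894 mm
H: √((-53.095)² + (-96.721)²) = √(2819.07903 + 9354.95184) = 110.336 mm
I: √((181.168)² + (-94.552)²) = √(32821.84422 + 8940.08070) = 204.357 mm
J: √((-50.726)² + (283.609)²) = √(2573.12708 + 80434.06488) = 288.110 mm
K: √((-158.074)² + (-16.855)²) = √(24987.38948 + 284.09103) = 158.970 mm
L: √((-36.006)² + (100.301)²) = √(1296.43204 + 10060.29060) = 106.568 mm
M: √((247.886)² + (298.294)²) = √(61447.46900 + 88979.31044) = 387.849 mm
Minimum: A at 42.780 mm.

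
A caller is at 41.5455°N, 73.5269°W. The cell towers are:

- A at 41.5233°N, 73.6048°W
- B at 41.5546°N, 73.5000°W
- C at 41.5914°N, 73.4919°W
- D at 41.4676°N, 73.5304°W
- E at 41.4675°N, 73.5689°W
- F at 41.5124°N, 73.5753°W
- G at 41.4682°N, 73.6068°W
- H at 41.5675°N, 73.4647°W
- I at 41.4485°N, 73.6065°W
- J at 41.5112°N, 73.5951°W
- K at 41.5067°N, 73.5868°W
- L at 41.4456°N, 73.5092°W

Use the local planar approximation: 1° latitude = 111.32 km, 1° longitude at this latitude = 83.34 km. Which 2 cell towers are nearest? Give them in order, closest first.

Distances from 41.5455°N, 73.5269°W:
A: √((-0.0222·111.32)² + (-0.0779·83.34)²) = √(6.107343 + 42.148479) = 6.9466 km
B: √((0.0091·111.32)² + (0.0269·83.34)²) = √(1.026193 + 5.025873) = 2.4601 km
C: √((0.0459·111.32)² + (0.0350·83.34)²) = √(26.107890 + 8.508306) = 5.8836 km
D: √((-0.0779·111.32)² + (-0.0035·83.34)²) = √(75.200601 + 0.085083) = 8.6767 km
E: √((-0.0780·111.32)² + (-0.0420·83.34)²) = √(75.393794 + 12.251960) = 9.3619 km
F: √((-0.0331·111.32)² + (-0.0484·83.34)²) = √(13.576955 + 16.270381) = 5.4633 km
G: √((-0.0773·111.32)² + (-0.0799·83.34)²) = √(74.046645 + 44.340496) = 10.8806 km
H: √((0.0220·111.32)² + (0.0622·83.34)²) = √(5.997797 + 26.871243) = 5.7332 km
I: √((-0.0970·111.32)² + (-0.0796·83.34)²) = √(116.597668 + 44.008152) = 12.6730 km
J: √((-0.0343·111.32)² + (-0.0682·83.34)²) = √(14.579232 + 32.305446) = 6.8472 km
K: √((-0.0388·111.32)² + (-0.0599·83.34)²) = √(18.655627 + 24.920723) = 6.6012 km
L: √((-0.0999·111.32)² + (0.0177·83.34)²) = √(123.673705 + 2.175973) = 11.2183 km
Sorted: B (2.4601 km) < F (5.4633 km) < H (5.7332 km) < C (5.8836 km) < …

B, F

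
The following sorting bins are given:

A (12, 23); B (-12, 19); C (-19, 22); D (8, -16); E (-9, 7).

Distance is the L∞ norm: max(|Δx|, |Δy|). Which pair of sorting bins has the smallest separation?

B and C

Pairwise distances:
A–B: 24
A–C: 31
A–D: 39
A–E: 21
B–C: 7
B–D: 35
B–E: 12
C–D: 38
C–E: 15
D–E: 23
Closest pair: B–C at 7.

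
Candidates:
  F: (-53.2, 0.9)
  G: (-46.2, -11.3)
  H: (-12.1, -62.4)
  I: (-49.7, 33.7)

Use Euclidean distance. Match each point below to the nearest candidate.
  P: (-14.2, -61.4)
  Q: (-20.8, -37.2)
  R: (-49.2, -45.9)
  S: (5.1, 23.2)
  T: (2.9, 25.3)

P→H; Q→H; R→G; S→I; T→I

P at (-14.2, -61.4):
  F: 73.50
  G: 59.45
  H: 2.33
  I: 101.51
  → nearest: H (2.33)
Q at (-20.8, -37.2):
  F: 50.01
  G: 36.28
  H: 26.66
  I: 76.56
  → nearest: H (26.66)
R at (-49.2, -45.9):
  F: 46.97
  G: 34.73
  H: 40.60
  I: 79.60
  → nearest: G (34.73)
S at (5.1, 23.2):
  F: 62.42
  G: 61.82
  H: 87.31
  I: 55.80
  → nearest: I (55.80)
T at (2.9, 25.3):
  F: 61.18
  G: 61.24
  H: 88.97
  I: 53.27
  → nearest: I (53.27)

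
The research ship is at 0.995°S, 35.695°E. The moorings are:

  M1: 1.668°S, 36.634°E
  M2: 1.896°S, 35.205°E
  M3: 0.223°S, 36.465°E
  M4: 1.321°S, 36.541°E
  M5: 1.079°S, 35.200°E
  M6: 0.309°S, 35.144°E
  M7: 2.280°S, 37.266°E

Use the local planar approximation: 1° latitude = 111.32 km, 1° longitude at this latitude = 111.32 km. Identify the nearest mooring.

M5

Distances from 0.995°S, 35.695°E:
M1: √((-0.673·111.32)² + (0.939·111.32)²) = √(5612.76067 + 10926.41219) = 128.605 km
M2: √((-0.901·111.32)² + (-0.490·111.32)²) = √(10059.95359 + 2975.35339) = 114.172 km
M3: √((0.772·111.32)² + (0.770·111.32)²) = √(7385.51860 + 7347.30123) = 121.379 km
M4: √((-0.326·111.32)² + (0.846·111.32)²) = √(1316.98733 + 8869.25459) = 100.927 km
M5: √((-0.084·111.32)² + (-0.495·111.32)²) = √(87.43896 + 3036.38469) = 55.891 km
M6: √((0.686·111.32)² + (-0.551·111.32)²) = √(5831.69264 + 3762.26682) = 97.949 km
M7: √((-1.285·111.32)² + (1.571·111.32)²) = √(20462.21533 + 30584.31552) = 225.935 km
Minimum: M5 at 55.891 km.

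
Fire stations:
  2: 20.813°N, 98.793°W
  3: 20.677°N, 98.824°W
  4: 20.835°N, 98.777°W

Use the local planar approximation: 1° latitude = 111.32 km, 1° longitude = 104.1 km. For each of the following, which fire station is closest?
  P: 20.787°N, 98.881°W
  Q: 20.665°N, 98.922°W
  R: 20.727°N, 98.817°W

P at 20.787°N, 98.881°W:
  2: √((0.026·111.32)² + (0.088·104.1)²) = √(8.37709 + 83.92026) = 9.607 km
  3: √((-0.110·111.32)² + (0.057·104.1)²) = √(149.94492 + 35.20880) = 13.607 km
  4: √((0.048·111.32)² + (0.104·104.1)²) = √(28.55150 + 117.21094) = 12.073 km
  → nearest: 2 (9.607 km)
Q at 20.665°N, 98.922°W:
  2: √((0.148·111.32)² + (0.129·104.1)²) = √(271.43749 + 180.33536) = 21.255 km
  3: √((0.012·111.32)² + (0.098·104.1)²) = √(1.78447 + 104.07672) = 10.289 km
  4: √((0.170·111.32)² + (0.145·104.1)²) = √(358.13292 + 227.84393) = 24.207 km
  → nearest: 3 (10.289 km)
R at 20.727°N, 98.817°W:
  2: √((0.086·111.32)² + (0.024·104.1)²) = √(91.65229 + 6.24200) = 9.894 km
  3: √((-0.050·111.32)² + (-0.007·104.1)²) = √(30.98036 + 0.53100) = 5.613 km
  4: √((0.108·111.32)² + (0.040·104.1)²) = √(144.54195 + 17.33890) = 12.723 km
  → nearest: 3 (5.613 km)

P→2; Q→3; R→3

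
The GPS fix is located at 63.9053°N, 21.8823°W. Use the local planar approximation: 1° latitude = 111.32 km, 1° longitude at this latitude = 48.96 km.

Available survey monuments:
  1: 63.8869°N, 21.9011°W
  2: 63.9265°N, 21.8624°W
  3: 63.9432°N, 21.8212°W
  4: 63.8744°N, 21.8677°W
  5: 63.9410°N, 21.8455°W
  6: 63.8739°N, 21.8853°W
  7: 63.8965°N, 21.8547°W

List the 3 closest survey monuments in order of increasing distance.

Distances from 63.9053°N, 21.8823°W:
1: 2.2456 km
2: 2.5532 km
3: 5.1719 km
4: 3.5133 km
5: 4.3635 km
6: 3.4985 km
7: 1.6690 km
Sorted: 7 (1.6690 km) < 1 (2.2456 km) < 2 (2.5532 km) < 6 (3.4985 km) < 4 (3.5133 km) < …

7, 1, 2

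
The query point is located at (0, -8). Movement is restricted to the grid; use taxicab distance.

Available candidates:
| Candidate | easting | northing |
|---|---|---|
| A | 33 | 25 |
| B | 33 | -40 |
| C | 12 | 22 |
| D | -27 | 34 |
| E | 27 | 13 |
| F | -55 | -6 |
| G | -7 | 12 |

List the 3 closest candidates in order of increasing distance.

G, C, E

Distances from (0, -8):
A: 66
B: 65
C: 42
D: 69
E: 48
F: 57
G: 27
Sorted: G (27) < C (42) < E (48) < F (57) < B (65) < …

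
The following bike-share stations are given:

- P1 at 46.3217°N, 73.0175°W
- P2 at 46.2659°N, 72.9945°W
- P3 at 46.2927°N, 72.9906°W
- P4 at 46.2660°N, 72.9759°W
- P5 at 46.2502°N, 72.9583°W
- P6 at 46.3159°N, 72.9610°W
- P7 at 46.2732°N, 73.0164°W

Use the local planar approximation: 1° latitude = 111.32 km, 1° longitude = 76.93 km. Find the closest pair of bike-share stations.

Pairwise distances:
P1–P2: 6.4587 km
P1–P3: 3.8346 km
P1–P4: 6.9777 km
P1–P5: 9.1702 km
P1–P6: 4.3942 km
P1–P7: 5.3997 km
P2–P3: 2.9984 km
P2–P4: 1.4309 km
P2–P5: 3.2879 km
P2–P6: 6.1337 km
P2–P7: 1.8705 km
P3–P4: 3.1801 km
P3–P5: 5.3439 km
P3–P6: 3.4431 km
P3–P7: 2.9413 km
P4–P5: 2.2196 km
P4–P6: 5.6719 km
P4–P7: 3.2171 km
P5–P6: 7.3167 km
P5–P7: 5.1510 km
P6–P7: 6.3842 km
Closest pair: P2–P4 at 1.4309 km.

P2 and P4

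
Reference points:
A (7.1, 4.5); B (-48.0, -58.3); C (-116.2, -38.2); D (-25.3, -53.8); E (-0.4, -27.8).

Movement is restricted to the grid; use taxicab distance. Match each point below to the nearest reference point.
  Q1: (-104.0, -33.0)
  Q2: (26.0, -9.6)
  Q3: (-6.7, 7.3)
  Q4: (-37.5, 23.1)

Q1→C; Q2→A; Q3→A; Q4→A

Q1 at (-104.0, -33.0):
  A: |111.1| + |37.5| = 111.1 + 37.5 = 148.6
  B: |56.0| + |-25.3| = 56.0 + 25.3 = 81.3
  C: |-12.2| + |-5.2| = 12.2 + 5.2 = 17.4
  D: |78.7| + |-20.8| = 78.7 + 20.8 = 99.5
  E: |103.6| + |5.2| = 103.6 + 5.2 = 108.8
  → nearest: C (17.4)
Q2 at (26.0, -9.6):
  A: |-18.9| + |14.1| = 18.9 + 14.1 = 33.0
  B: |-74.0| + |-48.7| = 74.0 + 48.7 = 122.7
  C: |-142.2| + |-28.6| = 142.2 + 28.6 = 170.8
  D: |-51.3| + |-44.2| = 51.3 + 44.2 = 95.5
  E: |-26.4| + |-18.2| = 26.4 + 18.2 = 44.6
  → nearest: A (33.0)
Q3 at (-6.7, 7.3):
  A: |13.8| + |-2.8| = 13.8 + 2.8 = 16.6
  B: |-41.3| + |-65.6| = 41.3 + 65.6 = 106.9
  C: |-109.5| + |-45.5| = 109.5 + 45.5 = 155.0
  D: |-18.6| + |-61.1| = 18.6 + 61.1 = 79.7
  E: |6.3| + |-35.1| = 6.3 + 35.1 = 41.4
  → nearest: A (16.6)
Q4 at (-37.5, 23.1):
  A: |44.6| + |-18.6| = 44.6 + 18.6 = 63.2
  B: |-10.5| + |-81.4| = 10.5 + 81.4 = 91.9
  C: |-78.7| + |-61.3| = 78.7 + 61.3 = 140.0
  D: |12.2| + |-76.9| = 12.2 + 76.9 = 89.1
  E: |37.1| + |-50.9| = 37.1 + 50.9 = 88.0
  → nearest: A (63.2)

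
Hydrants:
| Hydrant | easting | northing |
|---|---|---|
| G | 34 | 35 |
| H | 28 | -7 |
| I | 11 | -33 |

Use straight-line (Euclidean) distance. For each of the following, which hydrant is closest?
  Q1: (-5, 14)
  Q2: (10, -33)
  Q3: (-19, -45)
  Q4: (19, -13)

Q1 at (-5, 14):
  G: √((39)² + (21)²) = √(1521.000 + 441.000) = 44.3
  H: √((33)² + (-21)²) = √(1089.000 + 441.000) = 39.1
  I: √((16)² + (-47)²) = √(256.000 + 2209.000) = 49.6
  → nearest: H (39.1)
Q2 at (10, -33):
  G: √((24)² + (68)²) = √(576.000 + 4624.000) = 72.1
  H: √((18)² + (26)²) = √(324.000 + 676.000) = 31.6
  I: √((1)² + (0)²) = √(1.000 + 0.000) = 1.0
  → nearest: I (1.0)
Q3 at (-19, -45):
  G: √((53)² + (80)²) = √(2809.000 + 6400.000) = 96.0
  H: √((47)² + (38)²) = √(2209.000 + 1444.000) = 60.4
  I: √((30)² + (12)²) = √(900.000 + 144.000) = 32.3
  → nearest: I (32.3)
Q4 at (19, -13):
  G: √((15)² + (48)²) = √(225.000 + 2304.000) = 50.3
  H: √((9)² + (6)²) = √(81.000 + 36.000) = 10.8
  I: √((-8)² + (-20)²) = √(64.000 + 400.000) = 21.5
  → nearest: H (10.8)

Q1→H; Q2→I; Q3→I; Q4→H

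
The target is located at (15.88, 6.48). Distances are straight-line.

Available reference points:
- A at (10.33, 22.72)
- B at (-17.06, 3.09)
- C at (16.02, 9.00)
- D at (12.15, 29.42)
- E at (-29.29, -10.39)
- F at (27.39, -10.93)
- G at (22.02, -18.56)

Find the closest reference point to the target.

C

Distances from (15.88, 6.48):
A: 17.16
B: 33.11
C: 2.52
D: 23.24
E: 48.22
F: 20.87
G: 25.78
Minimum: C at 2.52.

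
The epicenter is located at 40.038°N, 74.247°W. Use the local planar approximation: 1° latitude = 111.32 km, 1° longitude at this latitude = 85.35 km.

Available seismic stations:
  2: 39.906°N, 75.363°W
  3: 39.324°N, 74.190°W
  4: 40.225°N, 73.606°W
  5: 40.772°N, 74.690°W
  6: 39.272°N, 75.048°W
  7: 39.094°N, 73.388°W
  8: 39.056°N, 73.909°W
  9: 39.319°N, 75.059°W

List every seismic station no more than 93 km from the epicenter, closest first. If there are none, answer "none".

Distances from 40.038°N, 74.247°W:
2: 96.377 km
3: 79.631 km
4: 58.536 km
5: 90.033 km
6: 109.293 km
7: 128.134 km
8: 113.059 km
9: 105.874 km
Threshold 93 km: 4 (58.536 km), 3 (79.631 km), 5 (90.033 km) are within range.

4, 3, 5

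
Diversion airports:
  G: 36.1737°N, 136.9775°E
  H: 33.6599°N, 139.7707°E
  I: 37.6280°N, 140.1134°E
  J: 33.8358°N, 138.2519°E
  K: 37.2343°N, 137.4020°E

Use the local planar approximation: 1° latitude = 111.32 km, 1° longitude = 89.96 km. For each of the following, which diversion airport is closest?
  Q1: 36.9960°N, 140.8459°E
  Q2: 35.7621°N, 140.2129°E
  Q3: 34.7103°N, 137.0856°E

Q1 at 36.9960°N, 140.8459°E:
  G: 359.8391 km
  H: 383.7641 km
  I: 96.3948 km
  J: 422.1537 km
  K: 310.9469 km
  → nearest: I (96.3948 km)
Q2 at 35.7621°N, 140.2129°E:
  G: 294.6410 km
  H: 237.3739 km
  I: 207.9048 km
  J: 277.6756 km
  K: 301.3319 km
  → nearest: I (207.9048 km)
Q3 at 34.7103°N, 137.0856°E:
  G: 163.1957 km
  H: 268.3653 km
  I: 423.8931 km
  J: 143.1264 km
  K: 282.4097 km
  → nearest: J (143.1264 km)

Q1→I; Q2→I; Q3→J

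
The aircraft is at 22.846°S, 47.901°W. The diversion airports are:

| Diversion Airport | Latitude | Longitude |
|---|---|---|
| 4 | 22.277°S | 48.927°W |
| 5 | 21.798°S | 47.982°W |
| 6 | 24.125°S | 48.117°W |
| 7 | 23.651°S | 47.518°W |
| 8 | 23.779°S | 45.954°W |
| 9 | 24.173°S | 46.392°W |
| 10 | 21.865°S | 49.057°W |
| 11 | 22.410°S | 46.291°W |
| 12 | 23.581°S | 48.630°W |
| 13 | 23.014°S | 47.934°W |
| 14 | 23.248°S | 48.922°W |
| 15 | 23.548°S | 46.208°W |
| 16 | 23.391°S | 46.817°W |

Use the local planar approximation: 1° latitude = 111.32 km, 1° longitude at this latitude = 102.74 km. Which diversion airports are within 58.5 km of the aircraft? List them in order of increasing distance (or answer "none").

Distances from 22.846°S, 47.901°W:
4: 122.978 km
5: 116.960 km
6: 144.097 km
7: 97.871 km
8: 225.391 km
9: 214.143 km
10: 161.343 km
11: 172.385 km
12: 110.924 km
13: 19.007 km
14: 114.044 km
15: 190.687 km
16: 126.823 km
Threshold 58.5 km: 13 (19.007 km) is within range.

13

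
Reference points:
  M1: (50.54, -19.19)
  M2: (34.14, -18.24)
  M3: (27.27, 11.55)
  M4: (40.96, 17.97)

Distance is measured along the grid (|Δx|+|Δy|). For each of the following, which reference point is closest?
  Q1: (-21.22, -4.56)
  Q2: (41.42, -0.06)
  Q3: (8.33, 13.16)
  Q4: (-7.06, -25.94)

Q1→M3; Q2→M4; Q3→M3; Q4→M2

Q1 at (-21.22, -4.56):
  M1: 86.39
  M2: 69.04
  M3: 64.60
  M4: 84.71
  → nearest: M3 (64.60)
Q2 at (41.42, -0.06):
  M1: 28.25
  M2: 25.46
  M3: 25.76
  M4: 18.49
  → nearest: M4 (18.49)
Q3 at (8.33, 13.16):
  M1: 74.56
  M2: 57.21
  M3: 20.55
  M4: 37.44
  → nearest: M3 (20.55)
Q4 at (-7.06, -25.94):
  M1: 64.35
  M2: 48.90
  M3: 71.82
  M4: 91.93
  → nearest: M2 (48.90)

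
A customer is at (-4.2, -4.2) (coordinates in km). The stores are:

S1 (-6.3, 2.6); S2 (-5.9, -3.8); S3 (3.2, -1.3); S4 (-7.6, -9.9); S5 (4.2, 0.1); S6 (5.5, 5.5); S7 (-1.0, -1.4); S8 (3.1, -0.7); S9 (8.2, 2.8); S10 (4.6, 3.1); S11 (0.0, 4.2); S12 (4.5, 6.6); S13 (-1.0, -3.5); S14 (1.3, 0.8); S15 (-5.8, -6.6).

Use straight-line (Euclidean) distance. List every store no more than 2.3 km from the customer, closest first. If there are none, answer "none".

Distances from (-4.2, -4.2):
S1: 7.12 km
S2: 1.75 km
S3: 7.95 km
S4: 6.64 km
S5: 9.44 km
S6: 13.72 km
S7: 4.25 km
S8: 8.10 km
S9: 14.24 km
S10: 11.43 km
S11: 9.39 km
S12: 13.87 km
S13: 3.28 km
S14: 7.43 km
S15: 2.88 km
Threshold 2.3 km: S2 (1.75 km) is within range.

S2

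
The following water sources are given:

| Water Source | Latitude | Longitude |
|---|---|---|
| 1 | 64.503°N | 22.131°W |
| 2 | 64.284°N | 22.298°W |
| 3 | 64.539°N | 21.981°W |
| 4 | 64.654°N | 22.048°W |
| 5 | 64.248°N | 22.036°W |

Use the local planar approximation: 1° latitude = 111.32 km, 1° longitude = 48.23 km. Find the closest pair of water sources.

1 and 3

Pairwise distances:
1–2: 25.675 km
1–3: 8.270 km
1–4: 17.279 km
1–5: 28.754 km
2–3: 32.242 km
2–4: 42.917 km
2–5: 13.257 km
3–4: 13.203 km
3–5: 32.503 km
4–5: 45.200 km
Closest pair: 1–3 at 8.270 km.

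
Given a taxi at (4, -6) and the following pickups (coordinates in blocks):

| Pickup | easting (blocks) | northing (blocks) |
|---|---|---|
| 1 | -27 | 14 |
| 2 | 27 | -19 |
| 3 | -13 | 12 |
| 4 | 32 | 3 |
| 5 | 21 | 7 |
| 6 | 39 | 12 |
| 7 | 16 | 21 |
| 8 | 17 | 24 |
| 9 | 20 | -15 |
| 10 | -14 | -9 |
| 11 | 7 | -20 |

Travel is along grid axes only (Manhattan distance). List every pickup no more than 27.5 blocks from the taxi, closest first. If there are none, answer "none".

11, 10, 9

Distances from (4, -6):
1: |-31| + |20| = 31 + 20 = 51 blocks
2: |23| + |-13| = 23 + 13 = 36 blocks
3: |-17| + |18| = 17 + 18 = 35 blocks
4: |28| + |9| = 28 + 9 = 37 blocks
5: |17| + |13| = 17 + 13 = 30 blocks
6: |35| + |18| = 35 + 18 = 53 blocks
7: |12| + |27| = 12 + 27 = 39 blocks
8: |13| + |30| = 13 + 30 = 43 blocks
9: |16| + |-9| = 16 + 9 = 25 blocks
10: |-18| + |-3| = 18 + 3 = 21 blocks
11: |3| + |-14| = 3 + 14 = 17 blocks
Threshold 27.5 blocks: 11 (17 blocks), 10 (21 blocks), 9 (25 blocks) are within range.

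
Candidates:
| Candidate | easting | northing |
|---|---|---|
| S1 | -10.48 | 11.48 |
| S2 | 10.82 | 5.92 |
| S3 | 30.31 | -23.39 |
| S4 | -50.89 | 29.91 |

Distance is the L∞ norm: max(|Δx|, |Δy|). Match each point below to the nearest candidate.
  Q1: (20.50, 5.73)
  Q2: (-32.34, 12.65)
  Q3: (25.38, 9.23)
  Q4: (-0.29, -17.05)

Q1 at (20.50, 5.73):
  S1: max(|-30.98|, |5.75|) = 30.98
  S2: max(|-9.68|, |0.19|) = 9.68
  S3: max(|9.81|, |-29.12|) = 29.12
  S4: max(|-71.39|, |24.18|) = 71.39
  → nearest: S2 (9.68)
Q2 at (-32.34, 12.65):
  S1: max(|21.86|, |-1.17|) = 21.86
  S2: max(|43.16|, |-6.73|) = 43.16
  S3: max(|62.65|, |-36.04|) = 62.65
  S4: max(|-18.55|, |17.26|) = 18.55
  → nearest: S4 (18.55)
Q3 at (25.38, 9.23):
  S1: max(|-35.86|, |2.25|) = 35.86
  S2: max(|-14.56|, |-3.31|) = 14.56
  S3: max(|4.93|, |-32.62|) = 32.62
  S4: max(|-76.27|, |20.68|) = 76.27
  → nearest: S2 (14.56)
Q4 at (-0.29, -17.05):
  S1: max(|-10.19|, |28.53|) = 28.53
  S2: max(|11.11|, |22.97|) = 22.97
  S3: max(|30.60|, |-6.34|) = 30.60
  S4: max(|-50.60|, |46.96|) = 50.60
  → nearest: S2 (22.97)

Q1→S2; Q2→S4; Q3→S2; Q4→S2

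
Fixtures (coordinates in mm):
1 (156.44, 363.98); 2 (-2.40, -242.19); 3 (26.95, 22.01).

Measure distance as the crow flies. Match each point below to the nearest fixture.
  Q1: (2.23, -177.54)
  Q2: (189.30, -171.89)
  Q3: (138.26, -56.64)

Q1 at (2.23, -177.54):
  1: 563.05 mm
  2: 64.82 mm
  3: 201.08 mm
  → nearest: 2 (64.82 mm)
Q2 at (189.30, -171.89):
  1: 536.88 mm
  2: 204.18 mm
  3: 252.89 mm
  → nearest: 2 (204.18 mm)
Q3 at (138.26, -56.64):
  1: 421.01 mm
  2: 232.84 mm
  3: 136.29 mm
  → nearest: 3 (136.29 mm)

Q1→2; Q2→2; Q3→3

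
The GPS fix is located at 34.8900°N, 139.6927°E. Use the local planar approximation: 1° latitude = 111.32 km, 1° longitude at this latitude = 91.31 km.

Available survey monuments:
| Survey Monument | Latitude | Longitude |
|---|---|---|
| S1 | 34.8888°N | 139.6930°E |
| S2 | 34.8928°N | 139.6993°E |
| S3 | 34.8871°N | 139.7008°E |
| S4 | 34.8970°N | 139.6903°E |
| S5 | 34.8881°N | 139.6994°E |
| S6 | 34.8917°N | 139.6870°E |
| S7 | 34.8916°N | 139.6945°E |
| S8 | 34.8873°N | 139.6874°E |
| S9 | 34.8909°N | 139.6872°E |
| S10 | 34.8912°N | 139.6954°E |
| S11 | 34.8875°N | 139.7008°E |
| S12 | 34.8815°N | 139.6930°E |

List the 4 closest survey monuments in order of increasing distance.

Distances from 34.8900°N, 139.6927°E:
S1: √((-0.0012·111.32)² + (0.0003·91.31)²) = √(0.017845 + 0.000750) = 0.1364 km
S2: √((0.0028·111.32)² + (0.0066·91.31)²) = √(0.097154 + 0.363182) = 0.6785 km
S3: √((-0.0029·111.32)² + (0.0081·91.31)²) = √(0.104218 + 0.547024) = 0.8070 km
S4: √((0.0070·111.32)² + (-0.0024·91.31)²) = √(0.607215 + 0.048024) = 0.8095 km
S5: √((-0.0019·111.32)² + (0.0067·91.31)²) = √(0.044736 + 0.374271) = 0.6473 km
S6: √((0.0017·111.32)² + (-0.0057·91.31)²) = √(0.035813 + 0.270886) = 0.5538 km
S7: √((0.0016·111.32)² + (0.0018·91.31)²) = √(0.031724 + 0.027014) = 0.2424 km
S8: √((-0.0027·111.32)² + (-0.0053·91.31)²) = √(0.090339 + 0.234201) = 0.5697 km
S9: √((0.0009·111.32)² + (-0.0055·91.31)²) = √(0.010038 + 0.252210) = 0.5121 km
S10: √((0.0012·111.32)² + (0.0027·91.31)²) = √(0.017845 + 0.060780) = 0.2804 km
S11: √((-0.0025·111.32)² + (0.0081·91.31)²) = √(0.077451 + 0.547024) = 0.7902 km
S12: √((-0.0085·111.32)² + (0.0003·91.31)²) = √(0.895332 + 0.000750) = 0.9466 km
Sorted: S1 (0.1364 km) < S7 (0.2424 km) < S10 (0.2804 km) < S9 (0.5121 km) < S6 (0.5538 km) < S8 (0.5697 km) < …

S1, S7, S10, S9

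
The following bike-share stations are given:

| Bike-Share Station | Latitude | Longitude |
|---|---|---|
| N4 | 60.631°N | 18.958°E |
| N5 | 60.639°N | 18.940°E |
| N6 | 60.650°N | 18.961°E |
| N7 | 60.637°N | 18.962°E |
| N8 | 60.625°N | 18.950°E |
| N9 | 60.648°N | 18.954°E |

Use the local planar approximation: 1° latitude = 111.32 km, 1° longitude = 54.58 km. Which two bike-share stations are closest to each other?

N6 and N9

Pairwise distances:
N4–N5: √((0.008·111.32)² + (-0.018·54.58)²) = √(0.79310 + 0.96519) = 1.326 km
N4–N6: √((0.019·111.32)² + (0.003·54.58)²) = √(4.47356 + 0.02681) = 2.121 km
N4–N7: √((0.006·111.32)² + (0.004·54.58)²) = √(0.44612 + 0.04766) = 0.703 km
N4–N8: √((-0.006·111.32)² + (-0.008·54.58)²) = √(0.44612 + 0.19065) = 0.798 km
N4–N9: √((0.017·111.32)² + (-0.004·54.58)²) = √(3.58133 + 0.04766) = 1.905 km
N5–N6: √((0.011·111.32)² + (0.021·54.58)²) = √(1.49945 + 1.31373) = 1.677 km
N5–N7: √((-0.002·111.32)² + (0.022·54.58)²) = √(0.04957 + 1.44182) = 1.221 km
N5–N8: √((-0.014·111.32)² + (0.010·54.58)²) = √(2.42886 + 0.29790) = 1.651 km
N5–N9: √((0.009·111.32)² + (0.014·54.58)²) = √(1.00376 + 0.58388) = 1.260 km
N6–N7: √((-0.013·111.32)² + (0.001·54.58)²) = √(2.09427 + 0.00298) = 1.448 km
N6–N8: √((-0.025·111.32)² + (-0.011·54.58)²) = √(7.74509 + 0.36046) = 2.847 km
N6–N9: √((-0.002·111.32)² + (-0.007·54.58)²) = √(0.04957 + 0.14597) = 0.442 km
N7–N8: √((-0.012·111.32)² + (-0.012·54.58)²) = √(1.78447 + 0.42897) = 1.488 km
N7–N9: √((0.011·111.32)² + (-0.008·54.58)²) = √(1.49945 + 0.19065) = 1.300 km
N8–N9: √((0.023·111.32)² + (0.004·54.58)²) = √(6.55544 + 0.04766) = 2.570 km
Closest pair: N6–N9 at 0.442 km.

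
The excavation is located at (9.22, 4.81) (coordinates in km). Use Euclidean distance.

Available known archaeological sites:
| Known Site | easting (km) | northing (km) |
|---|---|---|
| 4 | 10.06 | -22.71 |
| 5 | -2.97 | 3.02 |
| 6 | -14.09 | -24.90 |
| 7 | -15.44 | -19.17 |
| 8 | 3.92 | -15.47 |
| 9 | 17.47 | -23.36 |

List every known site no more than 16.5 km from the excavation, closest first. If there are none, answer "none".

Distances from (9.22, 4.81):
4: √((0.84)² + (-27.52)²) = √(0.7056 + 757.3504) = 27.53 km
5: √((-12.19)² + (-1.79)²) = √(148.5961 + 3.2041) = 12.32 km
6: √((-23.31)² + (-29.71)²) = √(543.3561 + 882.6841) = 37.76 km
7: √((-24.66)² + (-23.98)²) = √(608.1156 + 575.0404) = 34.40 km
8: √((-5.30)² + (-20.28)²) = √(28.0900 + 411.2784) = 20.96 km
9: √((8.25)² + (-28.17)²) = √(68.0625 + 793.5489) = 29.35 km
Threshold 16.5 km: 5 (12.32 km) is within range.

5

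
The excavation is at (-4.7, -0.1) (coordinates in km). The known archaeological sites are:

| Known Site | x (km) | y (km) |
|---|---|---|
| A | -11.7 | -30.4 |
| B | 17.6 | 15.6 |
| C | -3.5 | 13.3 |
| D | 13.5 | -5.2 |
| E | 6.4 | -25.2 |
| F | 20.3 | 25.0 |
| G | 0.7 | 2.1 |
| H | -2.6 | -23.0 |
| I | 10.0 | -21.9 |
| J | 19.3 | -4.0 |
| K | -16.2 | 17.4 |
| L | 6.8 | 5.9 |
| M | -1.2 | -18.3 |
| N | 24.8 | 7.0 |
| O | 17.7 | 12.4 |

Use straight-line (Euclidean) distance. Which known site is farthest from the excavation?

Distances from (-4.7, -0.1):
A: √((-7.0)² + (-30.3)²) = √(49.000 + 918.090) = 31.1 km
B: √((22.3)² + (15.7)²) = √(497.290 + 246.490) = 27.3 km
C: √((1.2)² + (13.4)²) = √(1.440 + 179.560) = 13.5 km
D: √((18.2)² + (-5.1)²) = √(331.240 + 26.010) = 18.9 km
E: √((11.1)² + (-25.1)²) = √(123.210 + 630.010) = 27.4 km
F: √((25.0)² + (25.1)²) = √(625.000 + 630.010) = 35.4 km
G: √((5.4)² + (2.2)²) = √(29.160 + 4.840) = 5.8 km
H: √((2.1)² + (-22.9)²) = √(4.410 + 524.410) = 23.0 km
I: √((14.7)² + (-21.8)²) = √(216.090 + 475.240) = 26.3 km
J: √((24.0)² + (-3.9)²) = √(576.000 + 15.210) = 24.3 km
K: √((-11.5)² + (17.5)²) = √(132.250 + 306.250) = 20.9 km
L: √((11.5)² + (6.0)²) = √(132.250 + 36.000) = 13.0 km
M: √((3.5)² + (-18.2)²) = √(12.250 + 331.240) = 18.5 km
N: √((29.5)² + (7.1)²) = √(870.250 + 50.410) = 30.3 km
O: √((22.4)² + (12.5)²) = √(501.760 + 156.250) = 25.7 km
Maximum: F at 35.4 km.

F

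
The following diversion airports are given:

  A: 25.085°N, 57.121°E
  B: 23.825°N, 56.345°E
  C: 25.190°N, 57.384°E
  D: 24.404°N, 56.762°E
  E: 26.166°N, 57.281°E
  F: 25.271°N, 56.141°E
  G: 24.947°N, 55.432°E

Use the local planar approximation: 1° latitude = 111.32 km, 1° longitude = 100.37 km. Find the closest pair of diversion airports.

Pairwise distances:
A–B: 160.437 km
A–C: 28.869 km
A–D: 83.937 km
A–E: 121.404 km
A–F: 100.518 km
A–G: 170.220 km
B–C: 184.295 km
B–D: 76.851 km
B–E: 277.017 km
B–F: 162.266 km
B–G: 154.912 km
C–D: 107.486 km
C–E: 109.139 km
C–F: 125.085 km
C–G: 197.781 km
D–E: 202.945 km
D–F: 114.891 km
D–G: 146.540 km
E–F: 151.719 km
E–G: 229.904 km
F–G: 79.781 km
Closest pair: A–C at 28.869 km.

A and C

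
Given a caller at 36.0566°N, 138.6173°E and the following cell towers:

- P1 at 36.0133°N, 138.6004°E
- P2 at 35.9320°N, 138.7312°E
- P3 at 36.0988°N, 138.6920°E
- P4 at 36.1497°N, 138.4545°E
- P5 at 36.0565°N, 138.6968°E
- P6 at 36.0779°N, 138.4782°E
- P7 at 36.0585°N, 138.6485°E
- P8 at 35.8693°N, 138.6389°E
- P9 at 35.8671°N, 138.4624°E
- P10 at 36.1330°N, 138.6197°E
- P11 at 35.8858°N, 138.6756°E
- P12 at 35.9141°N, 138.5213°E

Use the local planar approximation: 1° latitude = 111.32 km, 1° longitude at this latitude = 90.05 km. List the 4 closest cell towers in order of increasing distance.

Distances from 36.0566°N, 138.6173°E:
P1: 5.0547 km
P2: 17.2508 km
P3: 8.2047 km
P4: 17.9536 km
P5: 7.1590 km
P6: 12.7484 km
P7: 2.8175 km
P8: 20.9408 km
P9: 25.2898 km
P10: 8.5076 km
P11: 19.7249 km
P12: 18.0657 km
Sorted: P7 (2.8175 km) < P1 (5.0547 km) < P5 (7.1590 km) < P3 (8.2047 km) < P10 (8.5076 km) < P6 (12.7484 km) < …

P7, P1, P5, P3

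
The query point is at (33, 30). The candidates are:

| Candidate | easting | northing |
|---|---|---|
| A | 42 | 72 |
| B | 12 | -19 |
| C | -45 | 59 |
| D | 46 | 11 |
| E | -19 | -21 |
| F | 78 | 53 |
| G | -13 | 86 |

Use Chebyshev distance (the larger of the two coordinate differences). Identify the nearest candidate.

D

Distances from (33, 30):
A: 42
B: 49
C: 78
D: 19
E: 52
F: 45
G: 56
Minimum: D at 19.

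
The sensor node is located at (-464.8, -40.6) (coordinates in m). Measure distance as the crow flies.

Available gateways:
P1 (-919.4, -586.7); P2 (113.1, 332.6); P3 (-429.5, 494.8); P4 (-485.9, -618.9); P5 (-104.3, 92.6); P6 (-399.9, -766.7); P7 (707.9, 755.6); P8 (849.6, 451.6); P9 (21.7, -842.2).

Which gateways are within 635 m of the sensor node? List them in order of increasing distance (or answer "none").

P5, P3, P4

Distances from (-464.8, -40.6):
P1: √((-454.6)² + (-546.1)²) = √(206661.160 + 298225.210) = 710.6 m
P2: √((577.9)² + (373.2)²) = √(333968.410 + 139278.240) = 687.9 m
P3: √((35.3)² + (535.4)²) = √(1246.090 + 286653.160) = 536.6 m
P4: √((-21.1)² + (-578.3)²) = √(445.210 + 334430.890) = 578.7 m
P5: √((360.5)² + (133.2)²) = √(129960.250 + 17742.240) = 384.3 m
P6: √((64.9)² + (-726.1)²) = √(4212.010 + 527221.210) = 729.0 m
P7: √((1172.7)² + (796.2)²) = √(1375225.290 + 633934.440) = 1417.4 m
P8: √((1314.4)² + (492.2)²) = √(1727647.360 + 242260.840) = 1403.5 m
P9: √((486.5)² + (-801.6)²) = √(236682.250 + 642562.560) = 937.7 m
Threshold 635 m: P5 (384.3 m), P3 (536.6 m), P4 (578.7 m) are within range.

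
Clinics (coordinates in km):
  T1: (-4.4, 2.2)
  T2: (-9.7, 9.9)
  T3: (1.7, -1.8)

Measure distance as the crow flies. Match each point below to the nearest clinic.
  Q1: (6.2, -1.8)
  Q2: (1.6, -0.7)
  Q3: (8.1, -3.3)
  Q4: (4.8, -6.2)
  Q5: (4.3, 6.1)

Q1 at (6.2, -1.8):
  T1: 11.3 km
  T2: 19.7 km
  T3: 4.5 km
  → nearest: T3 (4.5 km)
Q2 at (1.6, -0.7):
  T1: 6.7 km
  T2: 15.5 km
  T3: 1.1 km
  → nearest: T3 (1.1 km)
Q3 at (8.1, -3.3):
  T1: 13.7 km
  T2: 22.2 km
  T3: 6.6 km
  → nearest: T3 (6.6 km)
Q4 at (4.8, -6.2):
  T1: 12.5 km
  T2: 21.7 km
  T3: 5.4 km
  → nearest: T3 (5.4 km)
Q5 at (4.3, 6.1):
  T1: 9.5 km
  T2: 14.5 km
  T3: 8.3 km
  → nearest: T3 (8.3 km)

Q1→T3; Q2→T3; Q3→T3; Q4→T3; Q5→T3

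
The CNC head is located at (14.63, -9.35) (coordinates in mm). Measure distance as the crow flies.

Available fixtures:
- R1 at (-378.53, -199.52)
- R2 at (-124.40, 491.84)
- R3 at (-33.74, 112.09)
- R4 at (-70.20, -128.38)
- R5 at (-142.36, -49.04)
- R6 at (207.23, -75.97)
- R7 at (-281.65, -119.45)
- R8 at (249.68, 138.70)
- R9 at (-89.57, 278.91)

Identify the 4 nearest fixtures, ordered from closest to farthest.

R3, R4, R5, R6

Distances from (14.63, -9.35):
R1: √((-393.16)² + (-190.17)²) = √(154574.7856 + 36164.6289) = 436.74 mm
R2: √((-139.03)² + (501.19)²) = √(19329.3409 + 251191.4161) = 520.12 mm
R3: √((-48.37)² + (121.44)²) = √(2339.6569 + 14747.6736) = 130.72 mm
R4: √((-84.83)² + (-119.03)²) = √(7196.1289 + 14168.1409) = 146.17 mm
R5: √((-156.99)² + (-39.69)²) = √(24645.8601 + 1575.2961) = 161.93 mm
R6: √((192.60)² + (-66.62)²) = √(37094.7600 + 4438.2244) = 203.80 mm
R7: √((-296.28)² + (-110.10)²) = √(87781.8384 + 12122.0100) = 316.08 mm
R8: √((235.05)² + (148.05)²) = √(55248.5025 + 21918.8025) = 277.79 mm
R9: √((-104.20)² + (288.26)²) = √(10857.6400 + 83093.8276) = 306.52 mm
Sorted: R3 (130.72 mm) < R4 (146.17 mm) < R5 (161.93 mm) < R6 (203.80 mm) < R8 (277.79 mm) < R9 (306.52 mm) < …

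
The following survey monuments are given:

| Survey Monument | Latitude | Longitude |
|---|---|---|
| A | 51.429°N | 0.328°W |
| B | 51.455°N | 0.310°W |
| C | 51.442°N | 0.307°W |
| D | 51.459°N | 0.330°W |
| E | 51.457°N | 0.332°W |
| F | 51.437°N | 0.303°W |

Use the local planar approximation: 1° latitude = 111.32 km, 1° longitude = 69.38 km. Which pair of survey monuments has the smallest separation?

D and E

Pairwise distances:
A–B: 3.152 km
A–C: 2.054 km
A–D: 3.342 km
A–E: 3.129 km
A–F: 1.950 km
B–C: 1.462 km
B–D: 1.457 km
B–E: 1.543 km
B–F: 2.062 km
C–D: 2.475 km
C–E: 2.408 km
C–F: 0.622 km
D–E: 0.262 km
D–F: 3.083 km
E–F: 3.001 km
Closest pair: D–E at 0.262 km.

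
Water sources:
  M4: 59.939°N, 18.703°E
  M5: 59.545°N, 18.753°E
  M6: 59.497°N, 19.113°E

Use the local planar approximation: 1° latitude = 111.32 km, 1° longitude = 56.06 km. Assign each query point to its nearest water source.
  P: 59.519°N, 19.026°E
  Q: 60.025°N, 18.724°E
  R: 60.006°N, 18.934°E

P at 59.519°N, 19.026°E:
  M4: 50.138 km
  M5: 15.576 km
  M6: 5.458 km
  → nearest: M6 (5.458 km)
Q at 60.025°N, 18.724°E:
  M4: 9.646 km
  M5: 53.458 km
  M6: 62.692 km
  → nearest: M4 (9.646 km)
R at 60.006°N, 18.934°E:
  M4: 14.944 km
  M5: 52.312 km
  M6: 57.544 km
  → nearest: M4 (14.944 km)

P→M6; Q→M4; R→M4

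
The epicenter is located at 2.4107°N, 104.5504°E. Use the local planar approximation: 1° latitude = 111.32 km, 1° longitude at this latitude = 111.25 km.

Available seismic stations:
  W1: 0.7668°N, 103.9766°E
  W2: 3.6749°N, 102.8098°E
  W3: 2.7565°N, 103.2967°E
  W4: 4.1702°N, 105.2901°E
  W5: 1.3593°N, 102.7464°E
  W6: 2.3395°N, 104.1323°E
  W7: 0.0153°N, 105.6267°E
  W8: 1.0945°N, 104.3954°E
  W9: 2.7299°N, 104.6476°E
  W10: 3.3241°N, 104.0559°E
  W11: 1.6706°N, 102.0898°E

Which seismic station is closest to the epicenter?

W9

Distances from 2.4107°N, 104.5504°E:
W1: 193.8132 km
W2: 239.3789 km
W3: 144.6888 km
W4: 212.4524 km
W5: 232.3301 km
W6: 47.1841 km
W7: 292.3058 km
W8: 147.5306 km
W9: 37.1423 km
W10: 115.6080 km
W11: 285.8712 km
Minimum: W9 at 37.1423 km.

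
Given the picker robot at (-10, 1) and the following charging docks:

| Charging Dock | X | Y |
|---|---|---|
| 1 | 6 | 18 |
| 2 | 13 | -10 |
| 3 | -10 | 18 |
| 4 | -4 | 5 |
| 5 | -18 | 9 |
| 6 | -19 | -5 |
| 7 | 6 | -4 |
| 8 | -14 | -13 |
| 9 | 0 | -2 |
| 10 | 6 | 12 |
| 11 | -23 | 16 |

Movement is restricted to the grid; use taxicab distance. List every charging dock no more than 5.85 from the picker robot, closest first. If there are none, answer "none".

Distances from (-10, 1):
1: 33
2: 34
3: 17
4: 10
5: 16
6: 15
7: 21
8: 18
9: 13
10: 27
11: 28
Threshold 5.85: none within range.

none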